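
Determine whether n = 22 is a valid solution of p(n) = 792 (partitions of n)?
Pentagonal recurrence p(n) = p(n−1) + p(n−2) − p(n−5) − p(n−7) + …: p(22) = p(21) + p(20) − p(17) − p(15) + p(10) + p(7) − p(0) = 792 + 627 − 297 − 176 + 42 + 15 − 1 = 1,002, which does not equal 792.
Final answer: No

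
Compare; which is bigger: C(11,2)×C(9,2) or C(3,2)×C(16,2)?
C(11,2)×C(9,2)

C(11,2)×C(9,2)=1,980, C(3,2)×C(16,2)=360.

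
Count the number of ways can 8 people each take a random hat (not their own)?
14,833

Explanation: Using D(n) = (n-1)[D(n-1) + D(n-2)]:
D(8) = (8-1) × [D(7) + D(6)]
      = 7 × [1854 + 265]
      = 7 × 2119
      = 14,833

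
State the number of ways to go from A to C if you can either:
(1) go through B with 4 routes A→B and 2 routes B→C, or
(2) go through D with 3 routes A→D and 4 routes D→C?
20

Solution: Route via B: 4×2=8. Route via D: 3×4=12. Total: 20.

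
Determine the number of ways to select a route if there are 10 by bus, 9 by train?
19
By the addition principle: 10 + 9 = 19.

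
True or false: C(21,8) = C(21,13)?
True

Reasoning: C(21,8) = C(21,21-8) by the symmetry property; both equal 203,490.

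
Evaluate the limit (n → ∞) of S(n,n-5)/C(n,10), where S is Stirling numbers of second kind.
The leading term of S(n,n-5) as a polynomial in n is (9)!!·C(n,10), so the ratio → (9)!! = 945.
Final answer: 945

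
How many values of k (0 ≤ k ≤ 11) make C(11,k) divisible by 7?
2

Checking C(11,k) mod 7 for k = 0..11: divisible at k = 5, 6. That's 2 values.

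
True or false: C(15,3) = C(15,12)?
C(15,3) = C(15,15-3) by the symmetry property; both equal 455.

Answer: True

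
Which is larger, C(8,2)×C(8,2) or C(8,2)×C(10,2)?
C(8,2)×C(10,2)

C(8,2)×C(8,2)=784, C(8,2)×C(10,2)=1,260.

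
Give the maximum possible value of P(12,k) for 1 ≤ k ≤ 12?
P(12,k) increases in k, so maximum at k = 12: 12! = 479,001,600.
Final answer: 479,001,600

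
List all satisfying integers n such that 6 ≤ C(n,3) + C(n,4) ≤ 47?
5, 6

Reasoning: C(4,3)+C(4,4)=5; C(5,3)+C(5,4)=15; C(6,3)+C(6,4)=35; C(7,3)+C(7,4)=70. So valid n = 5, 6.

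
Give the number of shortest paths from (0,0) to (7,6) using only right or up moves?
1,716
Choose 7 rights from 13 moves: C(13,7) = 1,716.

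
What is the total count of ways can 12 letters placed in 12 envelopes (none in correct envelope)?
Using D(n) = (n-1)[D(n-1) + D(n-2)]:
D(12) = (12-1) × [D(11) + D(10)]
      = 11 × [14684570 + 1334961]
      = 11 × 16019531
      = 176,214,841
Final answer: 176,214,841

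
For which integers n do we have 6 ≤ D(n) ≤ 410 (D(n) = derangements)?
4, 5, 6

Using D(n) = (n−1)[D(n−1) + D(n−2)] with D(1)=0, D(2)=1: D(3)=2; D(4)=9; D(5)=44; D(6)=265; D(7)=1,854. So valid n = 4, 5, 6.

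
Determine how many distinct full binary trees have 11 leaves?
16,796
Using the Catalan number formula: C_n = C(2n, n) / (n+1)
C_10 = C(20, 10) / (10+1)
     = 184756 / 11
     = 16,796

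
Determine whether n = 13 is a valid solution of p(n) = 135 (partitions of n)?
No

Working:
Pentagonal recurrence p(n) = p(n−1) + p(n−2) − p(n−5) − p(n−7) + …: p(13) = p(12) + p(11) − p(8) − p(6) + p(1) = 77 + 56 − 22 − 11 + 1 = 101, which does not equal 135.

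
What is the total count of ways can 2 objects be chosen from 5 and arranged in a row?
P(5,2) = 5!/(5-2)! = 20.

Answer: 20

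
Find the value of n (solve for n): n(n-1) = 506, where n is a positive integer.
23
n² − n − 506 = 0, so n = (1 ± √(1 + 4·506))/2 = (1 ± √2,025)/2 = (1 ± 45)/2, i.e. n = 23 or n = -22. Taking the positive root, n = 23 (check: 23×22 = 506).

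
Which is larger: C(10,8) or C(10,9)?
C(10,8)

Reasoning: C(10,8)=45, C(10,9)=10.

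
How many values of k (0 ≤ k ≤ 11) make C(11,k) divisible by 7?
Checking C(11,k) mod 7 for k = 0..11: divisible at k = 5, 6. That's 2 values.
Final answer: 2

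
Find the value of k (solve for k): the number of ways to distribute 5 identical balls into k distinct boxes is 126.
5

Solution: Stars and bars: the count is C(5+k−1, k−1), increasing in k. k=3: C(7,2) = 21, k=4: C(8,3) = 56, k=5: C(9,4) = 126 ✓. So k = 5.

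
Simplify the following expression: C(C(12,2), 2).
2,145

Explanation: C(12,2) = 66, then C(66, 2) = 2,145.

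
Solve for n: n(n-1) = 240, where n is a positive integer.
16
n² − n − 240 = 0, so n = (1 ± √(1 + 4·240))/2 = (1 ± √961)/2 = (1 ± 31)/2, i.e. n = 16 or n = -15. Taking the positive root, n = 16 (check: 16×15 = 240).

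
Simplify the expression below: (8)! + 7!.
45,360

Explanation: (8)! + 7! = (8)·7! + 7! = (8+1)·7! = 9·7! = 45,360.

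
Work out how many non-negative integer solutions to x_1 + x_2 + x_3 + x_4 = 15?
816

Reasoning: C(15+4-1, 4-1) = 816.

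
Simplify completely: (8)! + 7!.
45,360

Reasoning: (8)! + 7! = (8)·7! + 7! = (8+1)·7! = 9·7! = 45,360.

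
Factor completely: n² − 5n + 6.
(n − 2)(n − 3)

Reasoning: Seek roots whose sum is 5 and product is 6: (2, 3). So n² − 5n + 6 = (n − 2)(n − 3).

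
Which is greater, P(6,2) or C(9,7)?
C(9,7)

P(6,2)=30, C(9,7)=36.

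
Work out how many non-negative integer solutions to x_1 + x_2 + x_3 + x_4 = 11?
C(11+4-1, 4-1) = 364.

Answer: 364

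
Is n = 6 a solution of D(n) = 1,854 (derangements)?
No

Working:
D(6) = (6-1)·[D(5) + D(4)] = 5·[44 + 9] = 265, which does not equal 1,854.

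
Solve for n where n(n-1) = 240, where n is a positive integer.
16

n² − n − 240 = 0, so n = (1 ± √(1 + 4·240))/2 = (1 ± √961)/2 = (1 ± 31)/2, i.e. n = 16 or n = -15. Taking the positive root, n = 16 (check: 16×15 = 240).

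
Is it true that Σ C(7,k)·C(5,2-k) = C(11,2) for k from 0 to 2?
Vandermonde's identity gives C(12,2) = 66; RHS C(11,2) = 55.
Final answer: False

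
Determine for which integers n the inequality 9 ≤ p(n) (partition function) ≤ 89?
Tabulating p(n) via p(n) = p(n−1) + p(n−2) − p(n−5) − p(n−7) + …: p(5)=7; p(6)=11; p(7)=15; p(8)=22; p(9)=30; p(10)=42; p(11)=56; p(12)=77; p(13)=101. So valid n = 6, 7, 8, 9, 10, 11, 12.
Final answer: 6, 7, 8, 9, 10, 11, 12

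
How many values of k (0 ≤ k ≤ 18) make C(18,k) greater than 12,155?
Row 18 is unimodal and symmetric about k=18/2. C(18,5)=8,568 ≤ 12,155; C(18,6)=18,564 > 12,155; by symmetry C(18,k) > 12,155 for k = 6..12. That's 12 - 6 + 1 = 7 values.
Final answer: 7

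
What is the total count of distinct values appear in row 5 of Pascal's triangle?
Row 5 has entries C(5,0)..C(5,5); by symmetry C(5,k)=C(5,5-k), giving 3 distinct values.

Answer: 3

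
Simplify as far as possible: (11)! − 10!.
36,288,000
(11)! − 10! = (11)·10! − 10! = (11−1)·10! = 10·10! = 36,288,000.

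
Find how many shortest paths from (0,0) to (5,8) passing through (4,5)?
504

To (4,5): C(9,4)=126. From there: C(4,1)=4. Total: 504.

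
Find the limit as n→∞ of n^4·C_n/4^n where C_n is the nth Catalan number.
∞

Explanation: C_n ~ 4^n/(n^(3/2)√π), so n^4·C_n/4^n ~ n^(4 − 3/2)/√π → ∞.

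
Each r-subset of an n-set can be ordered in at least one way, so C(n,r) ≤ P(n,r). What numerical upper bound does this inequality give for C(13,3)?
1,716

Explanation: P(13,3) = 13·12·11 = 1,716, so C(13,3) ≤ 1,716. (The bound is loose by a factor of 3! = 6: C(13,3) = 1,716/6 = 286.)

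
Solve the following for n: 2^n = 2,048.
11

Solution: 2,048 = 1,024 × 2 = 2^10 × 2^1 = 2^11, so n = 11.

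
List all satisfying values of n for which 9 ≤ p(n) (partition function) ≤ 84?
Tabulating p(n) via p(n) = p(n−1) + p(n−2) − p(n−5) − p(n−7) + …: p(5)=7; p(6)=11; p(7)=15; p(8)=22; p(9)=30; p(10)=42; p(11)=56; p(12)=77; p(13)=101. So valid n = 6, 7, 8, 9, 10, 11, 12.

Answer: 6, 7, 8, 9, 10, 11, 12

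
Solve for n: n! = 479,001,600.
n! is strictly increasing. 10! = 3,628,800, 11! = 39,916,800, 12! = 479,001,600 ✓. So n = 12.

Answer: 12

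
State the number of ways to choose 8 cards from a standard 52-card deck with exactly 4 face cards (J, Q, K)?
45,238,050

Working:
12 face cards and 40 non-face cards: C(12,4) × C(40,4) = 495 × 91,390 = 45,238,050.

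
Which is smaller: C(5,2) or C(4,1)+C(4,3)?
C(4,1)+C(4,3)

Reasoning: C(5,2)=10; C(4,1)+C(4,3)=4+4=8.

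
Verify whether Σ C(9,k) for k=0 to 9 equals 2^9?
Binomial theorem: Σ C(9,k) = (1+1)^9 = 2^9 = 512; RHS 2^9 = 512.

Answer: True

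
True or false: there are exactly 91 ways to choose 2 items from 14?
True

C(14,2) = 91.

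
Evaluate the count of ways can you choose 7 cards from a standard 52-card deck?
133,784,560

Reasoning: C(52,7) = 133,784,560.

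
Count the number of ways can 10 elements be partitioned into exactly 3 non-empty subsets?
9,330

Working:
This equals S(10,3), the Stirling number of the 2nd kind.
Using the Stirling recurrence: S(n,k) = k·S(n-1,k) + S(n-1,k-1)
S(10,3) = 3·S(9,3) + S(9,2)
         = 3·3025 + 255
         = 9075 + 255
         = 9,330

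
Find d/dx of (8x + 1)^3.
24(8x + 1)^2

Chain rule: 3(8x+1)^{2} × 8 = 24(8x+1)^{2}.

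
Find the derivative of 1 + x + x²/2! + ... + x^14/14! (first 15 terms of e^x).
1 + x + x²/2! + ... + x^13/13!

Reasoning: Differentiating term by term gives the first 14 terms of e^x.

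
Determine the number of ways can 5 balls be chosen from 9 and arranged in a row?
P(9,5) = 9!/(9-5)! = 15,120.

Answer: 15,120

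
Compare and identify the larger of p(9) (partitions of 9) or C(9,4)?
C(9,4)

Working:
Pentagonal recurrence p(n) = p(n−1) + p(n−2) − p(n−5) − p(n−7) + …: p(9) = p(8) + p(7) − p(4) − p(2) = 22 + 15 − 5 − 2 = 30; C(9,4) = 126.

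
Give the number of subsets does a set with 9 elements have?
512

Explanation: Each element can be included or excluded: 2^9 = 512.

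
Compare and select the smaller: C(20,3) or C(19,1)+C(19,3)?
C(19,1)+C(19,3)
C(20,3)=1,140; C(19,1)+C(19,3)=19+969=988.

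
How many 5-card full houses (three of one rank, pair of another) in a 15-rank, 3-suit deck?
630

Solution: Triple rank: 15. Triple suits: C(3,3)=1. Pair rank: 14. Pair suits: C(3,2)=3. Total: 630.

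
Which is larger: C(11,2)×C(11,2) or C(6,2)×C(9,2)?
C(11,2)×C(11,2)

C(11,2)×C(11,2)=3,025, C(6,2)×C(9,2)=540.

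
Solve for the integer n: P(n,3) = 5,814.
P(n,3) = n(n−1)(n−2) is increasing in n; n(n−1)(n−2) ≈ (n−1)^3 = 5,814 gives n ≈ 19.0. Check: P(17,3) = 4,080, P(18,3) = 4,896, P(19,3) = 5,814 ✓. So n = 19.
Final answer: 19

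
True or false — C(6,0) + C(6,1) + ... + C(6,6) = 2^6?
True

Working:
Binomial theorem with x = y = 1: Σ C(6,i) = (1+1)^6 = 2^6 = 64. The statement holds.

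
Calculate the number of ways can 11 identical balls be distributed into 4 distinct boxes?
C(11+4-1, 4-1) = C(14, 3) = 364.
Final answer: 364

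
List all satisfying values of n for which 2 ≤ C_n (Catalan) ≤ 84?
2, 3, 4, 5

Explanation: C_1=1; C_2=2; C_3=5; C_4=14; C_5=42; C_6=132. So valid n = 2, 3, 4, 5.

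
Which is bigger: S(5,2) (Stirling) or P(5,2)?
P(5,2)
S(5,2) = 2·S(4,2) + S(4,1) = 2·7 + 1 = 15; P(5,2) = 20.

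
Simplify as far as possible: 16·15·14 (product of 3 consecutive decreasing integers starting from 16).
3,360

Solution: This is P(16,3) = 16!/(13)! = 3,360.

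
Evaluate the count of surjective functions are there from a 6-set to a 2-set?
62

Reasoning: Onto functions = 2! × S(6,2)
First compute S(6,2) via recurrence:
Using the Stirling recurrence: S(n,k) = k·S(n-1,k) + S(n-1,k-1)
S(6,2) = 2·S(5,2) + S(5,1)
         = 2·15 + 1
         = 30 + 1
         = 31
Then: 2 × 31 = 62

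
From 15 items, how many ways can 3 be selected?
455

Working:
C(15,3) = 15! / (3! × (15-3)!)
         = 15! / (3! × 12!)
         = 455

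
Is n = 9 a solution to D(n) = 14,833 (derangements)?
No

Explanation: D(9) = (9-1)·[D(8) + D(7)] = 8·[14,833 + 1,854] = 133,496, which does not equal 14,833.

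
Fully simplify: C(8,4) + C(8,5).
126

By Pascal's identity: C(9,5) = 126.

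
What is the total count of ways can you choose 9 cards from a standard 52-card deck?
C(52,9) = 3,679,075,400.

Answer: 3,679,075,400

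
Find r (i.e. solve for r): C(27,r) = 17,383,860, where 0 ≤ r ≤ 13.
12

Reasoning: C(27,r) is increasing for 0 ≤ r ≤ 13. Stepping up (C(27,r+1) = C(27,r)·(27−r)/(r+1)): C(27,1) = 27, C(27,2) = 351, C(27,3) = 2,925, C(27,4) = 17,550, C(27,5) = 80,730, C(27,6) = 296,010, C(27,7) = 888,030, C(27,8) = 2,220,075, C(27,9) = 4,686,825, C(27,10) = 8,436,285, C(27,11) = 13,037,895, C(27,12) = 17,383,860 ✓. So r = 12.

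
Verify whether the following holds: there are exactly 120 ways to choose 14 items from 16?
True

C(16,14) = 120.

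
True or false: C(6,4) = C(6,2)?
Symmetry C(n,k) = C(n,n-k): C(6,4) = 15 and C(6,2) = 15. Both sides agree, so the statement holds.

Answer: True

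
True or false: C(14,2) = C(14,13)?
False

Working:
C(14,2) = 91 but C(14,13) = 14; symmetry gives C(14,2) = C(14,12), not C(14,13).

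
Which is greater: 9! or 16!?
16!

Reasoning: 9!=362,880, 16!=20,922,789,888,000. 16! > 9!.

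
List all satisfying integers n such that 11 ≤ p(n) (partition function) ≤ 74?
6, 7, 8, 9, 10, 11
Tabulating p(n) via p(n) = p(n−1) + p(n−2) − p(n−5) − p(n−7) + …: p(5)=7; p(6)=11; p(7)=15; p(8)=22; p(9)=30; p(10)=42; p(11)=56; p(12)=77. So valid n = 6, 7, 8, 9, 10, 11.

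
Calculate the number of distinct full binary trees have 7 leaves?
132

Using the Catalan number formula: C_n = C(2n, n) / (n+1)
C_6 = C(12, 6) / (6+1)
     = 924 / 7
     = 132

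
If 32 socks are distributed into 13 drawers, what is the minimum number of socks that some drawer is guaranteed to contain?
3

Pigeonhole: ⌈32/13⌉ = 3.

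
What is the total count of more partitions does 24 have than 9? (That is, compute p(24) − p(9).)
1,545

Reasoning: Pentagonal recurrence p(n) = p(n−1) + p(n−2) − p(n−5) − p(n−7) + …: p(24) = p(23) + p(22) − p(19) − p(17) + p(12) + p(9) − p(2) = 1,255 + 1,002 − 490 − 297 + 77 + 30 − 2 = 1,575.
p(9) = p(8) + p(7) − p(4) − p(2) = 22 + 15 − 5 − 2 = 30.
Difference = 1,575 − 30 = 1,545.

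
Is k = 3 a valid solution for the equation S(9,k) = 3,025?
Yes

Solution: S(9,3) = 3·S(8,3) + S(8,2) = 3·966 + 127 = 3,025, which equals 3,025.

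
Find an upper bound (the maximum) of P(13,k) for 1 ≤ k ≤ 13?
6,227,020,800

Reasoning: P(13,k) increases in k, so maximum at k = 13: 13! = 6,227,020,800.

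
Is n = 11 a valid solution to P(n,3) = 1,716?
No

Working:
P(11,3) = 11·10·9 = 990, which does not equal 1,716.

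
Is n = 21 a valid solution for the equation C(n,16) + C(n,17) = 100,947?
No
C(21,16) + C(21,17) = 20,349 + 5,985 = 26,334, which does not equal 100,947.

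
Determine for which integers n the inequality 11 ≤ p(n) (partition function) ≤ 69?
6, 7, 8, 9, 10, 11
Tabulating p(n) via p(n) = p(n−1) + p(n−2) − p(n−5) − p(n−7) + …: p(5)=7; p(6)=11; p(7)=15; p(8)=22; p(9)=30; p(10)=42; p(11)=56; p(12)=77. So valid n = 6, 7, 8, 9, 10, 11.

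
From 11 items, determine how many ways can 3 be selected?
165

Working:
C(11,3) = 11! / (3! × (11-3)!)
         = 11! / (3! × 8!)
         = 165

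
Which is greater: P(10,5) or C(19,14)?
P(10,5)
P(10,5)=30,240, C(19,14)=11,628.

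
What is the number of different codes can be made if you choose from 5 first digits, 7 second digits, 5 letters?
175

Working:
By the multiplication principle: 5 × 7 × 5 = 175.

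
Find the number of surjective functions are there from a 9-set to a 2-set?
510
Onto functions = 2! × S(9,2)
First compute S(9,2) via recurrence:
Using the Stirling recurrence: S(n,k) = k·S(n-1,k) + S(n-1,k-1)
S(9,2) = 2·S(8,2) + S(8,1)
         = 2·127 + 1
         = 254 + 1
         = 255
Then: 2 × 255 = 510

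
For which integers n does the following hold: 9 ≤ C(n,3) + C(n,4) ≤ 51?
5, 6
C(4,3)+C(4,4)=5; C(5,3)+C(5,4)=15; C(6,3)+C(6,4)=35; C(7,3)+C(7,4)=70. So valid n = 5, 6.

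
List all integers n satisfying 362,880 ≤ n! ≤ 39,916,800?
n! is strictly increasing; 9! = 362,880 and 11! = 39,916,800, so valid n = 9, 10, 11.
Final answer: 9, 10, 11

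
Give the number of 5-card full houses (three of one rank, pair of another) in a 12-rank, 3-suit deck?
396

Working:
Triple rank: 12. Triple suits: C(3,3)=1. Pair rank: 11. Pair suits: C(3,2)=3. Total: 396.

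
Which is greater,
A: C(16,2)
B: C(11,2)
A

Working:
A=C(16,2)=120, B=C(11,2)=55.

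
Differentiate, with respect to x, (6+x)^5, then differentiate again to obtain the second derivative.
20(6+x)^3

Explanation: First derivative: 5(6+x)^{4}. Second derivative: 5·4·(6+x)^{3} = 20(6+x)^{3}.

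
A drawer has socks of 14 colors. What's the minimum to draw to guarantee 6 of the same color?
71

Reasoning: Worst case: 5 of each = 70. One more: 71.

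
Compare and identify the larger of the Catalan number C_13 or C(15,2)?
C_13

Working:
C_13 = C(26,13)/(13+1) = 10,400,600/14 = 742,900; C(15,2) = 105.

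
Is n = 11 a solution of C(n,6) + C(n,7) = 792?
Yes

Working:
C(11,6) + C(11,7) = 462 + 330 = 792, which equals 792.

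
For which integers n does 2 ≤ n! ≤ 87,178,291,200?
n! is strictly increasing; 2! = 2 and 14! = 87,178,291,200, so valid n = 2, 3, 4, 5, 6, 7, 8, 9, 10, 11, 12, 13, 14.
Final answer: 2, 3, 4, 5, 6, 7, 8, 9, 10, 11, 12, 13, 14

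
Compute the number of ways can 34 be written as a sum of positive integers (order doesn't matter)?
Pentagonal recurrence p(n) = p(n−1) + p(n−2) − p(n−5) − p(n−7) + …: p(34) = p(33) + p(32) − p(29) − p(27) + p(22) + p(19) − p(12) − p(8) = 10,143 + 8,349 − 4,565 − 3,010 + 1,002 + 490 − 77 − 22 = 12,310.

Answer: 12,310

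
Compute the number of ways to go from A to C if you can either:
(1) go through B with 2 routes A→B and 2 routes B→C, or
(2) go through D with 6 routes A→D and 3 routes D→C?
Route via B: 2×2=4. Route via D: 6×3=18. Total: 22.
Final answer: 22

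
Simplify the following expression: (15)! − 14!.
1,220,496,076,800

(15)! − 14! = (15)·14! − 14! = (15−1)·14! = 14·14! = 1,220,496,076,800.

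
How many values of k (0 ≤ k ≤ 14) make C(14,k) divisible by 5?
0

Solution: Checking C(14,k) mod 5 for k = 0..14: none are divisible by 5. Count = 0.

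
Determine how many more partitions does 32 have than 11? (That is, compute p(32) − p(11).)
8,293
Pentagonal recurrence p(n) = p(n−1) + p(n−2) − p(n−5) − p(n−7) + …: p(32) = p(31) + p(30) − p(27) − p(25) + p(20) + p(17) − p(10) − p(6) = 6,842 + 5,604 − 3,010 − 1,958 + 627 + 297 − 42 − 11 = 8,349.
p(11) = p(10) + p(9) − p(6) − p(4) = 42 + 30 − 11 − 5 = 56.
Difference = 8,349 − 56 = 8,293.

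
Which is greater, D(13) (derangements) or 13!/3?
D(13) = (13-1)·[D(12) + D(11)] = 12·[176,214,841 + 14,684,570] = 2,290,792,932; 13!/3 = 6,227,020,800/3 = 2,075,673,600.

Answer: D(13)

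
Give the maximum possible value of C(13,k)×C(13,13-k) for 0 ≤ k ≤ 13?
2,944,656
C(13,k)·C(13,13-k) = C(13,k)², maximised at the centre k = 6: C(13,6)² = 2,944,656.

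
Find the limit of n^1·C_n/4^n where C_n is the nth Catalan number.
0

Solution: C_n ~ 4^n/(n^(3/2)√π), so n^1·C_n/4^n ~ n^(1 − 3/2)/√π → 0.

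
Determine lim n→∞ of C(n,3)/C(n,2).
∞

Explanation: C(n,3)/C(n,2) = (n-2)/3 → ∞ as n → ∞.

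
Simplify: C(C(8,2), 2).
378

Solution: C(8,2) = 28, then C(28, 2) = 378.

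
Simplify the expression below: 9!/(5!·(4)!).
126

Explanation: This is C(9,5) = 126.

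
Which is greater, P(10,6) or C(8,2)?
P(10,6)

P(10,6)=151,200, C(8,2)=28.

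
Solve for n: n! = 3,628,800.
10

Explanation: n! is strictly increasing. 8! = 40,320, 9! = 362,880, 10! = 3,628,800 ✓. So n = 10.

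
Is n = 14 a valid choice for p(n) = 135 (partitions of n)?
Yes

Explanation: Pentagonal recurrence p(n) = p(n−1) + p(n−2) − p(n−5) − p(n−7) + …: p(14) = p(13) + p(12) − p(9) − p(7) + p(2) = 101 + 77 − 30 − 15 + 2 = 135, which equals 135.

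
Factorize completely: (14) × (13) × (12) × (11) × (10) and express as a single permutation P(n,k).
P(14,5) = 14!/(9)!

Working:
Product of 5 consecutive descending integers starting at 14: P(14,5) = 14!/9! = 240,240.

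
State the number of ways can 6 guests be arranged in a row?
720

Working:
Arrangements of 6 distinct objects: 6! = 720.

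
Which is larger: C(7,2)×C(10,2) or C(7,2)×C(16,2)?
C(7,2)×C(16,2)
C(7,2)×C(10,2)=945, C(7,2)×C(16,2)=2,520.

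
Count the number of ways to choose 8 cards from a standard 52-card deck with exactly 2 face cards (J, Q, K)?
253,333,080

Explanation: 12 face cards and 40 non-face cards: C(12,2) × C(40,6) = 66 × 3,838,380 = 253,333,080.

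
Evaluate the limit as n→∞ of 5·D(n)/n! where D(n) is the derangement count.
D(n)/n! → 1/e, so 5·D(n)/n! → 5/e.

Answer: 5/e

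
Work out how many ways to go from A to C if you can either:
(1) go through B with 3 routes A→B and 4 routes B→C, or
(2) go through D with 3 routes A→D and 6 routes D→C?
30

Route via B: 3×4=12. Route via D: 3×6=18. Total: 30.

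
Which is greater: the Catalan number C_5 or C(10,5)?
C(10,5)

Working:
C_5 = C(10,5)/(5+1) = 252/6 = 42; C(10,5) = 252.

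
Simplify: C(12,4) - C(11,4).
165

C(12,4) - C(11,4) = C(11,3) = 165.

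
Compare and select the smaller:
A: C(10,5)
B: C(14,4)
A
A=C(10,5)=252, B=C(14,4)=1,001.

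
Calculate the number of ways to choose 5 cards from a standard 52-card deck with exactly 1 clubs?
1,069,263

Working:
13 clubs and 39 non-clubs: C(13,1) × C(39,4) = 13 × 82251 = 1,069,263.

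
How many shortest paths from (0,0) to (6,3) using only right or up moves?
84

Working:
Choose 6 rights from 9 moves: C(9,6) = 84.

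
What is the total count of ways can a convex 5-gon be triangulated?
5

Using the Catalan number formula: C_n = C(2n, n) / (n+1)
C_3 = C(6, 3) / (3+1)
     = 20 / 4
     = 5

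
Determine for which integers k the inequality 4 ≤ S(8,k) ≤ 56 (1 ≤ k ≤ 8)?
7

Explanation: S(8,1)=1; S(8,2)=127; S(8,3)=966; S(8,4)=1,701; S(8,5)=1,050; S(8,6)=266; S(8,7)=28; S(8,8)=1. So valid k = 7.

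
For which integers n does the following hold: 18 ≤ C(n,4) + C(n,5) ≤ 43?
C(5,4)+C(5,5)=6; C(6,4)+C(6,5)=21; C(7,4)+C(7,5)=56. So valid n = 6.
Final answer: 6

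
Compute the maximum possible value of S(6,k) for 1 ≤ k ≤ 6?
90

Explanation: Row S(6,k) for k = 1..6 (via S(n,k) = k·S(n−1,k) + S(n−1,k−1)): 1, 31, 90, 65, 15, 1. The row is unimodal; maximum at k = 3: 90.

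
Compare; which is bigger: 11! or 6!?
11!

Working:
11!=39,916,800, 6!=720. 11! > 6!.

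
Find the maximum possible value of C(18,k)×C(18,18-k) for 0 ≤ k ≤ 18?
2,363,904,400

Explanation: C(18,k)·C(18,18-k) = C(18,k)², maximised at the centre k = 9: C(18,9)² = 2,363,904,400.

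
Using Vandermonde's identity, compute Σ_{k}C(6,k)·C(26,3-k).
4,960

Solution: = C(6+26,3) = C(32,3) = 4,960.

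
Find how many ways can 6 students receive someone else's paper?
265

Solution: Using D(n) = (n-1)[D(n-1) + D(n-2)]:
D(6) = (6-1) × [D(5) + D(4)]
      = 5 × [44 + 9]
      = 5 × 53
      = 265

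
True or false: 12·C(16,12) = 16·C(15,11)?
Absorption identity k·C(n,k) = n·C(n-1,k-1). LHS = 12·1820 = 21,840; RHS = 16·1365 = 21,840.

Answer: True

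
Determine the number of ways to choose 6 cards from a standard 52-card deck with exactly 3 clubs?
2,613,754

Explanation: 13 clubs and 39 non-clubs: C(13,3) × C(39,3) = 286 × 9139 = 2,613,754.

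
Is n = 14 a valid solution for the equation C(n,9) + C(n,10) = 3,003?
Yes
C(14,9) + C(14,10) = 2,002 + 1,001 = 3,003, which equals 3,003.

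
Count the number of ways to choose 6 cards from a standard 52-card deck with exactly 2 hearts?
6,415,578

Reasoning: 13 hearts and 39 non-hearts: C(13,2) × C(39,4) = 78 × 82251 = 6,415,578.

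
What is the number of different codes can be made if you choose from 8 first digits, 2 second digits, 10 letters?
160
By the multiplication principle: 8 × 2 × 10 = 160.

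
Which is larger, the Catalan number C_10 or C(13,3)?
C_10 = C(20,10)/(10+1) = 184,756/11 = 16,796; C(13,3) = 286.
Final answer: C_10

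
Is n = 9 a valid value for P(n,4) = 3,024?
Yes
P(9,4) = 9·8·7·6 = 3,024, which equals 3,024.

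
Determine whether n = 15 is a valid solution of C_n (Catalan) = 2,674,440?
C_15 = C(30,15)/(15+1) = 155,117,520/16 = 9,694,845, which does not equal 2,674,440.

Answer: No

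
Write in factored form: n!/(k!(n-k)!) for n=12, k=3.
C(12,3) = 220

Solution: This is the binomial coefficient C(12,3) = 220.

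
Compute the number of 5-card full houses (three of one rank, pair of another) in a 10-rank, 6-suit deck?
27,000

Solution: Triple rank: 10. Triple suits: C(6,3)=20. Pair rank: 9. Pair suits: C(6,2)=15. Total: 27,000.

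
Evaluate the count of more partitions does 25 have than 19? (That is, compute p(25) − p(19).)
1,468

Reasoning: Pentagonal recurrence p(n) = p(n−1) + p(n−2) − p(n−5) − p(n−7) + …: p(25) = p(24) + p(23) − p(20) − p(18) + p(13) + p(10) − p(3) = 1,575 + 1,255 − 627 − 385 + 101 + 42 − 3 = 1,958.
p(19) = p(18) + p(17) − p(14) − p(12) + p(7) + p(4) = 385 + 297 − 135 − 77 + 15 + 5 = 490.
Difference = 1,958 − 490 = 1,468.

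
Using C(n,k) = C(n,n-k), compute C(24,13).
C(24,13) = C(24,11) = 2,496,144.

Answer: 2,496,144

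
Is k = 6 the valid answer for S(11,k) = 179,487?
Yes

Reasoning: S(11,6) = 6·S(10,6) + S(10,5) = 6·22,827 + 42,525 = 179,487, which equals 179,487.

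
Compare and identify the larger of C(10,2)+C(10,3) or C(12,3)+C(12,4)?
First=165, Second=715.
Final answer: C(12,3)+C(12,4)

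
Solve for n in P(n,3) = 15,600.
26

P(n,3) = n(n−1)(n−2) is increasing in n; n(n−1)(n−2) ≈ (n−1)^3 = 15,600 gives n ≈ 26.0. Check: P(24,3) = 12,144, P(25,3) = 13,800, P(26,3) = 15,600 ✓. So n = 26.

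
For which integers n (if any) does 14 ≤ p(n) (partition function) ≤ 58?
7, 8, 9, 10, 11
Tabulating p(n) via p(n) = p(n−1) + p(n−2) − p(n−5) − p(n−7) + …: p(6)=11; p(7)=15; p(8)=22; p(9)=30; p(10)=42; p(11)=56; p(12)=77. So valid n = 7, 8, 9, 10, 11.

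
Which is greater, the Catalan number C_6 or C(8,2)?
C_6

Explanation: C_6 = C(12,6)/(6+1) = 924/7 = 132; C(8,2) = 28.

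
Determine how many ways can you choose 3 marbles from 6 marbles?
C(6,3) = 6! / (3! × (6-3)!)
         = 6! / (3! × 3!)
         = 20
Final answer: 20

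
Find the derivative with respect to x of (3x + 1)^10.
30(3x + 1)^9

Reasoning: Chain rule: 10(3x+1)^{9} × 3 = 30(3x+1)^{9}.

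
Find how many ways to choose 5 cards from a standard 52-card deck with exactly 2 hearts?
712,842

Reasoning: 13 hearts and 39 non-hearts: C(13,2) × C(39,3) = 78 × 9139 = 712,842.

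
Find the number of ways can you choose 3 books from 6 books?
20

Solution: C(6,3) = 6! / (3! × (6-3)!)
         = 6! / (3! × 3!)
         = 20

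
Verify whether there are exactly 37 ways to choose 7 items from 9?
False

Working:
C(9,7) = 36 ≠ 37.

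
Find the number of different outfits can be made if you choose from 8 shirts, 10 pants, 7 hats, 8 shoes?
4,480

Reasoning: By the multiplication principle: 8 × 10 × 7 × 8 = 4,480.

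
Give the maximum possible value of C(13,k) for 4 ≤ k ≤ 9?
1,716

Solution: C(13,k) is maximised at the centre of the row: C(13,6) = 1,716.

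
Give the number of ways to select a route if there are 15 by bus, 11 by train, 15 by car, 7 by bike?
48

Solution: By the addition principle: 15 + 11 + 15 + 7 = 48.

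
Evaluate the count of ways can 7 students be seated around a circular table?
720

Circular arrangements: (7-1)! = 720.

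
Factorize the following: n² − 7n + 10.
(n − 2)(n − 5)

Reasoning: Seek roots whose sum is 7 and product is 10: (2, 5). So n² − 7n + 10 = (n − 2)(n − 5).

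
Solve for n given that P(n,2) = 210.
P(n,2) = n(n−1) is increasing in n; n(n−1) ≈ (n−0.5)^2 = 210 gives n ≈ 15.0. Check: P(13,2) = 156, P(14,2) = 182, P(15,2) = 210 ✓. So n = 15.

Answer: 15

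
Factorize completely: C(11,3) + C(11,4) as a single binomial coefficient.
C(12,4)

Reasoning: By Pascal's identity: C(11,3) + C(11,4) = C(12,4) = 495.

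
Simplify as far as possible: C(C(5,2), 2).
C(5,2) = 10, then C(10, 2) = 45.
Final answer: 45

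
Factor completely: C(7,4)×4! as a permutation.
P(7,4)

C(7,4)×4! = [7!/(4!(3)!)]×4! = 7!/(3)! = P(7,4) = 840.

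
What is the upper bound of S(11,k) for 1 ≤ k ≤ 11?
Row S(11,k) for k = 1..11 (via S(n,k) = k·S(n−1,k) + S(n−1,k−1)): 1, 1,023, 28,501, 145,750, 246,730, 179,487, 63,987, 11,880, 1,155, 55, 1. The row is unimodal; maximum at k = 5: 246,730.
Final answer: 246,730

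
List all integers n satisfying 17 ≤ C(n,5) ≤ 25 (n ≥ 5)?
7

Solution: C(6,5)=6; C(7,5)=21; C(8,5)=56. So valid n = 7.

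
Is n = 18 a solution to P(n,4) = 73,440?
P(18,4) = 18·17·16·15 = 73,440, which equals 73,440.

Answer: Yes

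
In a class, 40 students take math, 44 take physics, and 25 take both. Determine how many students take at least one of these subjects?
59

Explanation: |A∪B| = |A|+|B|-|A∩B| = 40+44-25 = 59.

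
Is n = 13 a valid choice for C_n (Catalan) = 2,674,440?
C_13 = C(26,13)/(13+1) = 10,400,600/14 = 742,900, which does not equal 2,674,440.
Final answer: No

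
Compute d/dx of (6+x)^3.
Using the power rule: d/dx (6+x)^3 = 3(6+x)^{2}.
Final answer: 3(6+x)^2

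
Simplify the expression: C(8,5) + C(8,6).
84

Explanation: By Pascal's identity: C(9,6) = 84.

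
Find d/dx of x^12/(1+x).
(12x^11(1+x) - x^12)/(1+x)²

Explanation: Quotient rule: [12x^{11}(1+x) - x^12]/(1+x)².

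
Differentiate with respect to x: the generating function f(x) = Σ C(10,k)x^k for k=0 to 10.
Σ k·C(10,k)x^(k-1) for k=1 to 10

Solution: Term-by-term differentiation gives Σ k·C(10,k)x^{k-1} for k=1 to 10.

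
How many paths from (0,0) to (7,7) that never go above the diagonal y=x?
429
Counted by the Catalan number C_7: C_7 = C(14,7)/(7+1) = 3,432/8 = 429.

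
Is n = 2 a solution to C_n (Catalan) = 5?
C_2 = C(4,2)/(2+1) = 6/3 = 2, which does not equal 5.

Answer: No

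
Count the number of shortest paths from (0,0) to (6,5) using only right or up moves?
Choose 6 rights from 11 moves: C(11,6) = 462.

Answer: 462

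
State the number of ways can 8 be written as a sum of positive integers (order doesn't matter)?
Pentagonal recurrence p(n) = p(n−1) + p(n−2) − p(n−5) − p(n−7) + …: p(8) = p(7) + p(6) − p(3) − p(1) = 15 + 11 − 3 − 1 = 22.
Final answer: 22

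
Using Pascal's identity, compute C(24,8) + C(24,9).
2,042,975
C(24,8) + C(24,9) = C(25,9) = 2,042,975.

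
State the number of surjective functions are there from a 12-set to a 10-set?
6,187,104,000
Onto functions = 10! × S(12,10)
First compute S(12,10) via recurrence:
Using the Stirling recurrence: S(n,k) = k·S(n-1,k) + S(n-1,k-1)
S(12,10) = 10·S(11,10) + S(11,9)
         = 10·55 + 1155
         = 550 + 1155
         = 1,705
Then: 3628800 × 1705 = 6,187,104,000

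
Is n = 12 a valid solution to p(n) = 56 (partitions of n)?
No
Pentagonal recurrence p(n) = p(n−1) + p(n−2) − p(n−5) − p(n−7) + …: p(12) = p(11) + p(10) − p(7) − p(5) + p(0) = 56 + 42 − 15 − 7 + 1 = 77, which does not equal 56.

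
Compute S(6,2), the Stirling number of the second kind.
31

Using the Stirling recurrence: S(n,k) = k·S(n-1,k) + S(n-1,k-1)
S(6,2) = 2·S(5,2) + S(5,1)
         = 2·15 + 1
         = 30 + 1
         = 31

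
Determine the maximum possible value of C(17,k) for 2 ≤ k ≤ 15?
24,310

C(17,k) is maximised at the centre of the row: C(17,8) = 24,310.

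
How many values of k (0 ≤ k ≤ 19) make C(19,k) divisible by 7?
Checking C(19,k) mod 7 for k = 0..19: divisible at k = 6, 13. That's 2 values.
Final answer: 2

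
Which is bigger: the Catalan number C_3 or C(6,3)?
C(6,3)
C_3 = C(6,3)/(3+1) = 20/4 = 5; C(6,3) = 20.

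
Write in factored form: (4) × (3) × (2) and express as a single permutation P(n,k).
P(4,3) = 4!/(1)!

Reasoning: Product of 3 consecutive descending integers starting at 4: P(4,3) = 4!/1! = 24.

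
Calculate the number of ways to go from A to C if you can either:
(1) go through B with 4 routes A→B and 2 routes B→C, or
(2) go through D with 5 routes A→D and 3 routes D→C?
Route via B: 4×2=8. Route via D: 5×3=15. Total: 23.
Final answer: 23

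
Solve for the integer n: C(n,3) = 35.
7

Solution: C(n,3) = n(n−1)(n−2)/3! is increasing in n, and n(n−1)(n−2) = 3!·35 = 210 ≈ (n−1)^3 gives n ≈ 6.9. Check: C(5,3) = 10, C(6,3) = 20, C(7,3) = 35 ✓. So n = 7.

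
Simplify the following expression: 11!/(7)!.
This equals 11×10×...×8 = 7,920.

Answer: 7,920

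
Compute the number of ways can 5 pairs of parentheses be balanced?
Using the Catalan number formula: C_n = C(2n, n) / (n+1)
C_5 = C(10, 5) / (5+1)
     = 252 / 6
     = 42

Answer: 42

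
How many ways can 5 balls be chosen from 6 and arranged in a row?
720

Explanation: P(6,5) = 6!/(6-5)! = 720.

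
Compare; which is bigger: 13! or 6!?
13!

Working:
13!=6,227,020,800, 6!=720. 13! > 6!.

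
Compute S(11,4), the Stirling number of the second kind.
Using the Stirling recurrence: S(n,k) = k·S(n-1,k) + S(n-1,k-1)
S(11,4) = 4·S(10,4) + S(10,3)
         = 4·34105 + 9330
         = 136420 + 9330
         = 145,750
Final answer: 145,750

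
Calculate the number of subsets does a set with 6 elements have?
Each element can be included or excluded: 2^6 = 64.
Final answer: 64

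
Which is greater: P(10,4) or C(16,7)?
C(16,7)

Working:
P(10,4)=5,040, C(16,7)=11,440.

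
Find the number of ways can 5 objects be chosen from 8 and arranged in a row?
6,720

Solution: P(8,5) = 8!/(8-5)! = 6,720.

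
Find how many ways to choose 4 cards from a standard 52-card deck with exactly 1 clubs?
118,807

Solution: 13 clubs and 39 non-clubs: C(13,1) × C(39,3) = 13 × 9139 = 118,807.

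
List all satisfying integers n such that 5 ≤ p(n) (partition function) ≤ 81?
4, 5, 6, 7, 8, 9, 10, 11, 12

Explanation: Tabulating p(n) via p(n) = p(n−1) + p(n−2) − p(n−5) − p(n−7) + …: p(3)=3; p(4)=5; p(5)=7; p(6)=11; p(7)=15; p(8)=22; p(9)=30; p(10)=42; p(11)=56; p(12)=77; p(13)=101. So valid n = 4, 5, 6, 7, 8, 9, 10, 11, 12.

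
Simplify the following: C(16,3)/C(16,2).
14/3

Explanation: C(n,k+1)/C(n,k) = (n−k)/(k+1). Here (16−2)/(2+1) = 14/3 = 14/3.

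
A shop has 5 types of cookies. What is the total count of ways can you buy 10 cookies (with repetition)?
1,001

Solution: Stars and bars: C(10+5-1, 10) = C(14, 10) = 1,001.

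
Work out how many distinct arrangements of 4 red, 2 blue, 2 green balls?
420

Solution: Multinomial: 8!/(4! × 2! × 2!) = 420.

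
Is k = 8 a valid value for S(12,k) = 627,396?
No

Explanation: S(12,8) = 8·S(11,8) + S(11,7) = 8·11,880 + 63,987 = 159,027, which does not equal 627,396.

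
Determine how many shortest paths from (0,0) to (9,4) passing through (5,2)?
To (5,2): C(7,5)=21. From there: C(6,4)=15. Total: 315.

Answer: 315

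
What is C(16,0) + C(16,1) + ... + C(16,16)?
65,536

Reasoning: Sum of binomial coefficients = 2^16 = 65,536.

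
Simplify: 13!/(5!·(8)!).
1,287

Reasoning: This is C(13,5) = 1,287.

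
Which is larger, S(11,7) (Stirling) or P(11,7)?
P(11,7)

S(11,7) = 7·S(10,7) + S(10,6) = 7·5,880 + 22,827 = 63,987; P(11,7) = 1,663,200.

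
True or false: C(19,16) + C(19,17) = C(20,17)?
True

Pascal's identity C(n,k) + C(n,k+1) = C(n+1,k+1): 969 + 171 = 1,140 = C(20,17).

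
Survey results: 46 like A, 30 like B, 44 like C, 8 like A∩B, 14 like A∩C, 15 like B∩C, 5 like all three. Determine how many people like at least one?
88

|A∪B∪C| = 46+30+44-8-14-15+5 = 88.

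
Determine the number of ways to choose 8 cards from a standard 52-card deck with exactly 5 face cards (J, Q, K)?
7,824,960

Working:
12 face cards and 40 non-face cards: C(12,5) × C(40,3) = 792 × 9,880 = 7,824,960.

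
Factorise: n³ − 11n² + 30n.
n(n − 5)(n − 6)

Explanation: n³ − 11n² + 30n = n(n² − 11n + 30) = n(n − 5)(n − 6).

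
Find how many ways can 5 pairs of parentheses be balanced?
Using the Catalan number formula: C_n = C(2n, n) / (n+1)
C_5 = C(10, 5) / (5+1)
     = 252 / 6
     = 42

Answer: 42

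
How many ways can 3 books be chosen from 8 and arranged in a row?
336

Explanation: P(8,3) = 8!/(8-3)! = 336.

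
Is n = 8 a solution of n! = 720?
No

8! = 8·7! = 8·5,040 = 40,320, which does not equal 720.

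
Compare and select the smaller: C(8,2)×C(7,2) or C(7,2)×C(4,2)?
C(7,2)×C(4,2)

Solution: C(8,2)×C(7,2)=588, C(7,2)×C(4,2)=126.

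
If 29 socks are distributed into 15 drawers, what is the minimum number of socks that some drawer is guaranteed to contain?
2

Pigeonhole: ⌈29/15⌉ = 2.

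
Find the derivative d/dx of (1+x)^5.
Using the power rule: d/dx (1+x)^5 = 5(1+x)^{4}.

Answer: 5(1+x)^4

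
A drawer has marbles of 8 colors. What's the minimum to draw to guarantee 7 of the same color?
Worst case: 6 of each = 48. One more: 49.
Final answer: 49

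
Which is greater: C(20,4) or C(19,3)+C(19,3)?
C(20,4)

Reasoning: C(20,4)=4,845; C(19,3)+C(19,3)=969+969=1,938.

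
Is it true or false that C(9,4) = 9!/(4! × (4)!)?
False

The correct denominator is 4!×5!, giving C(9,4) = 126; the stated RHS is 9!/(4!×4!) = 630 ≠ 126, so the statement does not hold.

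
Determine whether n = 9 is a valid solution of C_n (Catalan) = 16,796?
C_9 = C(18,9)/(9+1) = 48,620/10 = 4,862, which does not equal 16,796.

Answer: No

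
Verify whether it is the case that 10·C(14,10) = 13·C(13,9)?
False

Reasoning: Absorption identity k·C(n,k) = n·C(n-1,k-1). LHS = 10·1001 = 10,010; RHS = 13·715 = 9,295.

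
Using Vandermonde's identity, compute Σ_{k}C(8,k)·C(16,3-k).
2,024

Working:
= C(8+16,3) = C(24,3) = 2,024.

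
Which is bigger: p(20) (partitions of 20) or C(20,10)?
Pentagonal recurrence p(n) = p(n−1) + p(n−2) − p(n−5) − p(n−7) + …: p(20) = p(19) + p(18) − p(15) − p(13) + p(8) + p(5) = 490 + 385 − 176 − 101 + 22 + 7 = 627; C(20,10) = 184,756.
Final answer: C(20,10)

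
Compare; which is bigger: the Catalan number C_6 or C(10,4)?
C(10,4)

C_6 = C(12,6)/(6+1) = 924/7 = 132; C(10,4) = 210.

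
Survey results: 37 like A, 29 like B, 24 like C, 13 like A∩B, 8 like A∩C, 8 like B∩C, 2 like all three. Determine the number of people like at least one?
63

Explanation: |A∪B∪C| = 37+29+24-13-8-8+2 = 63.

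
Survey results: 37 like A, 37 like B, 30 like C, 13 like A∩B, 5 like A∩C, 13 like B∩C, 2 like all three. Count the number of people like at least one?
75

Solution: |A∪B∪C| = 37+37+30-13-5-13+2 = 75.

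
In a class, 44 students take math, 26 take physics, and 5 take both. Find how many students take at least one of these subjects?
|A∪B| = |A|+|B|-|A∩B| = 44+26-5 = 65.
Final answer: 65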